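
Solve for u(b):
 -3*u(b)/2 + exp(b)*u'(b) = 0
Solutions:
 u(b) = C1*exp(-3*exp(-b)/2)


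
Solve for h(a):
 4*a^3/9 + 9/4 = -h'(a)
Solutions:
 h(a) = C1 - a^4/9 - 9*a/4


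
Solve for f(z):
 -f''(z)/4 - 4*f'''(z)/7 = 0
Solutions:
 f(z) = C1 + C2*z + C3*exp(-7*z/16)


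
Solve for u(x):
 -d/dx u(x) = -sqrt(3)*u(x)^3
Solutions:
 u(x) = -sqrt(2)*sqrt(-1/(C1 + sqrt(3)*x))/2
 u(x) = sqrt(2)*sqrt(-1/(C1 + sqrt(3)*x))/2


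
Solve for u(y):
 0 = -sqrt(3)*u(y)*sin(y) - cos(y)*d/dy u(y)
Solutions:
 u(y) = C1*cos(y)^(sqrt(3))


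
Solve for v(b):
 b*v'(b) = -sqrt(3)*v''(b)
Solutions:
 v(b) = C1 + C2*erf(sqrt(2)*3^(3/4)*b/6)


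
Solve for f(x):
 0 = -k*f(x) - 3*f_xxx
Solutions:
 f(x) = C1*exp(3^(2/3)*x*(-k)^(1/3)/3) + C2*exp(x*(-k)^(1/3)*(-3^(2/3) + 3*3^(1/6)*I)/6) + C3*exp(-x*(-k)^(1/3)*(3^(2/3) + 3*3^(1/6)*I)/6)


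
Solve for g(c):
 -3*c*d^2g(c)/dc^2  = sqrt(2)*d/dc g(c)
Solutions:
 g(c) = C1 + C2*c^(1 - sqrt(2)/3)


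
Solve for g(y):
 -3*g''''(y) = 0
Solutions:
 g(y) = C1 + C2*y + C3*y^2 + C4*y^3


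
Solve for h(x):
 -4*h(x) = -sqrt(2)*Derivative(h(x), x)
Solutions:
 h(x) = C1*exp(2*sqrt(2)*x)


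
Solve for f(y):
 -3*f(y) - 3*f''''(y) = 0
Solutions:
 f(y) = (C1*sin(sqrt(2)*y/2) + C2*cos(sqrt(2)*y/2))*exp(-sqrt(2)*y/2) + (C3*sin(sqrt(2)*y/2) + C4*cos(sqrt(2)*y/2))*exp(sqrt(2)*y/2)


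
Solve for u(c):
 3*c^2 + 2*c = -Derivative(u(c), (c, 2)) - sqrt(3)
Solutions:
 u(c) = C1 + C2*c - c^4/4 - c^3/3 - sqrt(3)*c^2/2


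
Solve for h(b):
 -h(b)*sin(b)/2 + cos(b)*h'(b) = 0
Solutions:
 h(b) = C1/sqrt(cos(b))


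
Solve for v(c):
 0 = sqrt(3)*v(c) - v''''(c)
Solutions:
 v(c) = C1*exp(-3^(1/8)*c) + C2*exp(3^(1/8)*c) + C3*sin(3^(1/8)*c) + C4*cos(3^(1/8)*c)


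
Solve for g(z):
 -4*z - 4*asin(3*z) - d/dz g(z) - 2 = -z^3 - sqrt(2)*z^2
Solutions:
 g(z) = C1 + z^4/4 + sqrt(2)*z^3/3 - 2*z^2 - 4*z*asin(3*z) - 2*z - 4*sqrt(1 - 9*z^2)/3


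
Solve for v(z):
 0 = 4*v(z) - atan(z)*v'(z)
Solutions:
 v(z) = C1*exp(4*Integral(1/atan(z), z))


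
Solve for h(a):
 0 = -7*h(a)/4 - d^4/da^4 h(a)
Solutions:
 h(a) = (C1*sin(7^(1/4)*a/2) + C2*cos(7^(1/4)*a/2))*exp(-7^(1/4)*a/2) + (C3*sin(7^(1/4)*a/2) + C4*cos(7^(1/4)*a/2))*exp(7^(1/4)*a/2)


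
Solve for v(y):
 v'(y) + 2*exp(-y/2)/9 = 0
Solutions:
 v(y) = C1 + 4*exp(-y/2)/9


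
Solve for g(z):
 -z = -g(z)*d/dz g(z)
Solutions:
 g(z) = -sqrt(C1 + z^2)
 g(z) = sqrt(C1 + z^2)


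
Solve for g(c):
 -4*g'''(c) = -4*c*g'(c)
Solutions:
 g(c) = C1 + Integral(C2*airyai(c) + C3*airybi(c), c)


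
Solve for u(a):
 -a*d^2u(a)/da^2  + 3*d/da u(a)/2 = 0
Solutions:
 u(a) = C1 + C2*a^(5/2)


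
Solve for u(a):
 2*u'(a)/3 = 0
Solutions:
 u(a) = C1


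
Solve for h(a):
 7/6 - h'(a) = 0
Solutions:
 h(a) = C1 + 7*a/6


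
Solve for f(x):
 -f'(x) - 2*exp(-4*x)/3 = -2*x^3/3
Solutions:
 f(x) = C1 + x^4/6 + exp(-4*x)/6


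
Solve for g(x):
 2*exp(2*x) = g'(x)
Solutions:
 g(x) = C1 + exp(2*x)


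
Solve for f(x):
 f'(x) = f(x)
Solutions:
 f(x) = C1*exp(x)


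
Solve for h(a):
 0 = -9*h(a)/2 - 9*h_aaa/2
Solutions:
 h(a) = C3*exp(-a) + (C1*sin(sqrt(3)*a/2) + C2*cos(sqrt(3)*a/2))*exp(a/2)


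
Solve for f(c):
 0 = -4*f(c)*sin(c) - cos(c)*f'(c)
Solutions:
 f(c) = C1*cos(c)^4


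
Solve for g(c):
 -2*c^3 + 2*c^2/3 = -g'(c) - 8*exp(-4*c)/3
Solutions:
 g(c) = C1 + c^4/2 - 2*c^3/9 + 2*exp(-4*c)/3


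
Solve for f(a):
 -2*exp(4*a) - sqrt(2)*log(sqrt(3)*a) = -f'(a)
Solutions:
 f(a) = C1 + sqrt(2)*a*log(a) + sqrt(2)*a*(-1 + log(3)/2) + exp(4*a)/2


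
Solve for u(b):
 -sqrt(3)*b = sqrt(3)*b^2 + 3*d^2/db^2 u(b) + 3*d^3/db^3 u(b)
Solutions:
 u(b) = C1 + C2*b + C3*exp(-b) - sqrt(3)*b^4/36 + sqrt(3)*b^3/18 - sqrt(3)*b^2/6


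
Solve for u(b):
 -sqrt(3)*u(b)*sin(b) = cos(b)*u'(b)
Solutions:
 u(b) = C1*cos(b)^(sqrt(3))


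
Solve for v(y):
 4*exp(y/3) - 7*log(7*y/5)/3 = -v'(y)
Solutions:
 v(y) = C1 + 7*y*log(y)/3 + 7*y*(-log(5) - 1 + log(7))/3 - 12*exp(y/3)


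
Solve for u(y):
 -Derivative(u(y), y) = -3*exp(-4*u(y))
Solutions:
 u(y) = log(-I*(C1 + 12*y)^(1/4))
 u(y) = log(I*(C1 + 12*y)^(1/4))
 u(y) = log(-(C1 + 12*y)^(1/4))
 u(y) = log(C1 + 12*y)/4


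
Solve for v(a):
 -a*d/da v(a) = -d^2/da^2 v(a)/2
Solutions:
 v(a) = C1 + C2*erfi(a)


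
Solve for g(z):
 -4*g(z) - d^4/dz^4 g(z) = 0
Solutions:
 g(z) = (C1*sin(z) + C2*cos(z))*exp(-z) + (C3*sin(z) + C4*cos(z))*exp(z)


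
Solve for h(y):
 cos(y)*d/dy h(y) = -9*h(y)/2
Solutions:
 h(y) = C1*(sin(y) - 1)^(1/4)*(sin(y)^2 - 2*sin(y) + 1)/((sin(y) + 1)^(1/4)*(sin(y)^2 + 2*sin(y) + 1))


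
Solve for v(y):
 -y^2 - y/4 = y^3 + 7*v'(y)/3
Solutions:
 v(y) = C1 - 3*y^4/28 - y^3/7 - 3*y^2/56


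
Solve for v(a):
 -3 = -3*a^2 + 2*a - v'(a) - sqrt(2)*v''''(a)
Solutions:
 v(a) = C1 + C4*exp(-2^(5/6)*a/2) - a^3 + a^2 + 3*a + (C2*sin(2^(5/6)*sqrt(3)*a/4) + C3*cos(2^(5/6)*sqrt(3)*a/4))*exp(2^(5/6)*a/4)


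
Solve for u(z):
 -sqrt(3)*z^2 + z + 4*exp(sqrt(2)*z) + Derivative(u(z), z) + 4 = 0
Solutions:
 u(z) = C1 + sqrt(3)*z^3/3 - z^2/2 - 4*z - 2*sqrt(2)*exp(sqrt(2)*z)


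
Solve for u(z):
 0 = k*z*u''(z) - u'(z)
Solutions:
 u(z) = C1 + z^(((re(k) + 1)*re(k) + im(k)^2)/(re(k)^2 + im(k)^2))*(C2*sin(log(z)*Abs(im(k))/(re(k)^2 + im(k)^2)) + C3*cos(log(z)*im(k)/(re(k)^2 + im(k)^2)))


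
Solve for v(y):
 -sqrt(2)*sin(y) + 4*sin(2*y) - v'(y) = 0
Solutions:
 v(y) = C1 + 4*sin(y)^2 + sqrt(2)*cos(y)


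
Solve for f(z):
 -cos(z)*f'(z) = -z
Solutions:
 f(z) = C1 + Integral(z/cos(z), z)


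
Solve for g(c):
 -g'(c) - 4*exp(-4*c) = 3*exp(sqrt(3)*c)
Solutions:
 g(c) = C1 - sqrt(3)*exp(sqrt(3)*c) + exp(-4*c)


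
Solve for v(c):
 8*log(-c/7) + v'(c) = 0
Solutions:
 v(c) = C1 - 8*c*log(-c) + 8*c*(1 + log(7))


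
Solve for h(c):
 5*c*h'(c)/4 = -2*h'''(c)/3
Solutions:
 h(c) = C1 + Integral(C2*airyai(-15^(1/3)*c/2) + C3*airybi(-15^(1/3)*c/2), c)


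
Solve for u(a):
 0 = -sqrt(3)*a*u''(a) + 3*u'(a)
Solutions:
 u(a) = C1 + C2*a^(1 + sqrt(3))


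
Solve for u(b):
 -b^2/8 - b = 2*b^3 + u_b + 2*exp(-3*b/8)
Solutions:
 u(b) = C1 - b^4/2 - b^3/24 - b^2/2 + 16*exp(-3*b/8)/3


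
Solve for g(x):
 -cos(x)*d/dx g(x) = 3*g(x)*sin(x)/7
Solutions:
 g(x) = C1*cos(x)^(3/7)


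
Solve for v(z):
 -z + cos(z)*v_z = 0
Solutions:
 v(z) = C1 + Integral(z/cos(z), z)


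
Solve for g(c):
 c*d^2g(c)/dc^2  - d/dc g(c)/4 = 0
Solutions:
 g(c) = C1 + C2*c^(5/4)


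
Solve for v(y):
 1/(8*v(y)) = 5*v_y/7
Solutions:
 v(y) = -sqrt(C1 + 35*y)/10
 v(y) = sqrt(C1 + 35*y)/10


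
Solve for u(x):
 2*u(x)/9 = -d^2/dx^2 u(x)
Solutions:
 u(x) = C1*sin(sqrt(2)*x/3) + C2*cos(sqrt(2)*x/3)


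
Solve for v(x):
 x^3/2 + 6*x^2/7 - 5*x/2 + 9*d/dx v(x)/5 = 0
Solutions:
 v(x) = C1 - 5*x^4/72 - 10*x^3/63 + 25*x^2/36


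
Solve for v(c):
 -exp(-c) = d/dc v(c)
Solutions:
 v(c) = C1 + exp(-c)


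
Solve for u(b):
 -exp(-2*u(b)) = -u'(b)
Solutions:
 u(b) = log(-sqrt(C1 + 2*b))
 u(b) = log(C1 + 2*b)/2


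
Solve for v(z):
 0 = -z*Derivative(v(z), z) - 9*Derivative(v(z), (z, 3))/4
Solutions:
 v(z) = C1 + Integral(C2*airyai(-2^(2/3)*3^(1/3)*z/3) + C3*airybi(-2^(2/3)*3^(1/3)*z/3), z)


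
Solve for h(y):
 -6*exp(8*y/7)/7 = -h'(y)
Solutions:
 h(y) = C1 + 3*exp(8*y/7)/4


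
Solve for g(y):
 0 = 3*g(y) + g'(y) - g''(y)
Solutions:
 g(y) = C1*exp(y*(1 - sqrt(13))/2) + C2*exp(y*(1 + sqrt(13))/2)


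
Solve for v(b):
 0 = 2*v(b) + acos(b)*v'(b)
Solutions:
 v(b) = C1*exp(-2*Integral(1/acos(b), b))


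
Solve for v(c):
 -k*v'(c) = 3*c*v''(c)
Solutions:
 v(c) = C1 + c^(1 - re(k)/3)*(C2*sin(log(c)*Abs(im(k))/3) + C3*cos(log(c)*im(k)/3))


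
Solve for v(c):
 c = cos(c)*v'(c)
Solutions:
 v(c) = C1 + Integral(c/cos(c), c)


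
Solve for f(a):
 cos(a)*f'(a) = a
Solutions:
 f(a) = C1 + Integral(a/cos(a), a)


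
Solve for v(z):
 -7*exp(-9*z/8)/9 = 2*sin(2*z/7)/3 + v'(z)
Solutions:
 v(z) = C1 + 7*cos(2*z/7)/3 + 56*exp(-9*z/8)/81


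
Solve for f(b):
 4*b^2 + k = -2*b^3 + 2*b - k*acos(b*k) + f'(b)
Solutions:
 f(b) = C1 + b^4/2 + 4*b^3/3 - b^2 + b*k + k*Piecewise((b*acos(b*k) - sqrt(-b^2*k^2 + 1)/k, Ne(k, 0)), (pi*b/2, True))


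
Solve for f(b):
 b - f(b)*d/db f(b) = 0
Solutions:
 f(b) = -sqrt(C1 + b^2)
 f(b) = sqrt(C1 + b^2)


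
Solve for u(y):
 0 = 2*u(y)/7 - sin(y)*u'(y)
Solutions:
 u(y) = C1*(cos(y) - 1)^(1/7)/(cos(y) + 1)^(1/7)


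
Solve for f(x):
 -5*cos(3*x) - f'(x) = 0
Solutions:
 f(x) = C1 - 5*sin(3*x)/3


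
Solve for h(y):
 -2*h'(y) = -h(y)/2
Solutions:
 h(y) = C1*exp(y/4)


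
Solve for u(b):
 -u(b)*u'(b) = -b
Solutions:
 u(b) = -sqrt(C1 + b^2)
 u(b) = sqrt(C1 + b^2)


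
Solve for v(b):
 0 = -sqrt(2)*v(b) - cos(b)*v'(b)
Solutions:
 v(b) = C1*(sin(b) - 1)^(sqrt(2)/2)/(sin(b) + 1)^(sqrt(2)/2)


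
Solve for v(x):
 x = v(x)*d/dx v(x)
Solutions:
 v(x) = -sqrt(C1 + x^2)
 v(x) = sqrt(C1 + x^2)


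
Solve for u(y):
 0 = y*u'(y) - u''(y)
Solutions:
 u(y) = C1 + C2*erfi(sqrt(2)*y/2)


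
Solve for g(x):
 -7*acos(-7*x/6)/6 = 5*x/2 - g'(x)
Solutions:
 g(x) = C1 + 5*x^2/4 + 7*x*acos(-7*x/6)/6 + sqrt(36 - 49*x^2)/6


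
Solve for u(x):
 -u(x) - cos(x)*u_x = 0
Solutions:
 u(x) = C1*sqrt(sin(x) - 1)/sqrt(sin(x) + 1)


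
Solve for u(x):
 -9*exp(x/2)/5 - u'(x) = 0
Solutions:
 u(x) = C1 - 18*exp(x/2)/5


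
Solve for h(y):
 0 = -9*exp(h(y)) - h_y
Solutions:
 h(y) = log(1/(C1 + 9*y))


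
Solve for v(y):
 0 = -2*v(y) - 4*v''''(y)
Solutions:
 v(y) = (C1*sin(2^(1/4)*y/2) + C2*cos(2^(1/4)*y/2))*exp(-2^(1/4)*y/2) + (C3*sin(2^(1/4)*y/2) + C4*cos(2^(1/4)*y/2))*exp(2^(1/4)*y/2)


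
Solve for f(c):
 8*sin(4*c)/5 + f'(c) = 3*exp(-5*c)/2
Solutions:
 f(c) = C1 + 2*cos(4*c)/5 - 3*exp(-5*c)/10


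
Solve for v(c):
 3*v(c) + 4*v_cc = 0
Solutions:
 v(c) = C1*sin(sqrt(3)*c/2) + C2*cos(sqrt(3)*c/2)


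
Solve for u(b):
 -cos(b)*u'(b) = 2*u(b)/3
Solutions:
 u(b) = C1*(sin(b) - 1)^(1/3)/(sin(b) + 1)^(1/3)


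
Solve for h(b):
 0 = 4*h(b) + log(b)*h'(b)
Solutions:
 h(b) = C1*exp(-4*li(b))


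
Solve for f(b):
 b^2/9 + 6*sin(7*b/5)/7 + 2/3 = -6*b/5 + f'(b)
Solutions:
 f(b) = C1 + b^3/27 + 3*b^2/5 + 2*b/3 - 30*cos(7*b/5)/49


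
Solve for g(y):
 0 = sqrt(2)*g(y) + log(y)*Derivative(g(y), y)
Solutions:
 g(y) = C1*exp(-sqrt(2)*li(y))


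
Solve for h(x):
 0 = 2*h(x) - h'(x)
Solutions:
 h(x) = C1*exp(2*x)


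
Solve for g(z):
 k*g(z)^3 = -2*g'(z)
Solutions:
 g(z) = -sqrt(-1/(C1 - k*z))
 g(z) = sqrt(-1/(C1 - k*z))


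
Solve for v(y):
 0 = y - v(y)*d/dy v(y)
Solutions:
 v(y) = -sqrt(C1 + y^2)
 v(y) = sqrt(C1 + y^2)


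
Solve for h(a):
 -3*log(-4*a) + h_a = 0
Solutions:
 h(a) = C1 + 3*a*log(-a) + 3*a*(-1 + 2*log(2))


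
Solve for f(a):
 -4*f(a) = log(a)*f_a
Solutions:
 f(a) = C1*exp(-4*li(a))


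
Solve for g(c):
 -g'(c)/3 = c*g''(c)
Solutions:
 g(c) = C1 + C2*c^(2/3)


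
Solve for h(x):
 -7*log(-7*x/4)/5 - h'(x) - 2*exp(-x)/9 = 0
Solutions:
 h(x) = C1 - 7*x*log(-x)/5 + 7*x*(-log(7) + 1 + 2*log(2))/5 + 2*exp(-x)/9


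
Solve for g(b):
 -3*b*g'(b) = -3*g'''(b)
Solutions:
 g(b) = C1 + Integral(C2*airyai(b) + C3*airybi(b), b)


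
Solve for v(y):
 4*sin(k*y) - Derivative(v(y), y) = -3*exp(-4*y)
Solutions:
 v(y) = C1 - 3*exp(-4*y)/4 - 4*cos(k*y)/k


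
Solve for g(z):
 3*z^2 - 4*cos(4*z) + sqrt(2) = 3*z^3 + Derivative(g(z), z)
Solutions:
 g(z) = C1 - 3*z^4/4 + z^3 + sqrt(2)*z - sin(4*z)


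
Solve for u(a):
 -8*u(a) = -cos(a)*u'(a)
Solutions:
 u(a) = C1*(sin(a)^4 + 4*sin(a)^3 + 6*sin(a)^2 + 4*sin(a) + 1)/(sin(a)^4 - 4*sin(a)^3 + 6*sin(a)^2 - 4*sin(a) + 1)


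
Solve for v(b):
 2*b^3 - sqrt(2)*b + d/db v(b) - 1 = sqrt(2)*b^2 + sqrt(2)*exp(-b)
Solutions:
 v(b) = C1 - b^4/2 + sqrt(2)*b^3/3 + sqrt(2)*b^2/2 + b - sqrt(2)*exp(-b)


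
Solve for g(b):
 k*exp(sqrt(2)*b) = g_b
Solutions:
 g(b) = C1 + sqrt(2)*k*exp(sqrt(2)*b)/2


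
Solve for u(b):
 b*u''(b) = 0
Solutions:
 u(b) = C1 + C2*b


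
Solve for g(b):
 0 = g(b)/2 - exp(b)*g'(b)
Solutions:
 g(b) = C1*exp(-exp(-b)/2)


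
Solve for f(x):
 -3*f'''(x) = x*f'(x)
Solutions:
 f(x) = C1 + Integral(C2*airyai(-3^(2/3)*x/3) + C3*airybi(-3^(2/3)*x/3), x)


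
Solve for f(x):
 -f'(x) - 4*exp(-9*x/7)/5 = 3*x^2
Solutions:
 f(x) = C1 - x^3 + 28*exp(-9*x/7)/45


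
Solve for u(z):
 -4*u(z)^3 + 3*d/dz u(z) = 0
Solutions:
 u(z) = -sqrt(6)*sqrt(-1/(C1 + 4*z))/2
 u(z) = sqrt(6)*sqrt(-1/(C1 + 4*z))/2


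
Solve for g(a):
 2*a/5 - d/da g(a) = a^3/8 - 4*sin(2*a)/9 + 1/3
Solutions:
 g(a) = C1 - a^4/32 + a^2/5 - a/3 - 2*cos(2*a)/9


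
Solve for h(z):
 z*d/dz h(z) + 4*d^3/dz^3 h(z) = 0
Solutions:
 h(z) = C1 + Integral(C2*airyai(-2^(1/3)*z/2) + C3*airybi(-2^(1/3)*z/2), z)


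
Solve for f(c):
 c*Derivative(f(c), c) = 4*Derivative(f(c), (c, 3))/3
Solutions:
 f(c) = C1 + Integral(C2*airyai(6^(1/3)*c/2) + C3*airybi(6^(1/3)*c/2), c)


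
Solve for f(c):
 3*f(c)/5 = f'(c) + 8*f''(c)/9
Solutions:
 f(c) = C1*exp(3*c*(-15 + sqrt(705))/80) + C2*exp(-3*c*(15 + sqrt(705))/80)


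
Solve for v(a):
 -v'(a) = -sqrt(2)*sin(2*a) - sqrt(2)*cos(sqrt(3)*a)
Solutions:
 v(a) = C1 + sqrt(6)*sin(sqrt(3)*a)/3 - sqrt(2)*cos(2*a)/2


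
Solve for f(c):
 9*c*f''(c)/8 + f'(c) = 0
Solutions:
 f(c) = C1 + C2*c^(1/9)


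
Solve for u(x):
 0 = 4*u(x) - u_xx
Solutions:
 u(x) = C1*exp(-2*x) + C2*exp(2*x)


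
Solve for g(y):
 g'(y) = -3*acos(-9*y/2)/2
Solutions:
 g(y) = C1 - 3*y*acos(-9*y/2)/2 - sqrt(4 - 81*y^2)/6


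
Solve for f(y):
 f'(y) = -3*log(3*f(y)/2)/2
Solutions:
 -2*Integral(1/(-log(_y) - log(3) + log(2)), (_y, f(y)))/3 = C1 - y


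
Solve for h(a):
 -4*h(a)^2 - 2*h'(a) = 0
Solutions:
 h(a) = 1/(C1 + 2*a)


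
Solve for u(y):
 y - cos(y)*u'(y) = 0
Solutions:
 u(y) = C1 + Integral(y/cos(y), y)


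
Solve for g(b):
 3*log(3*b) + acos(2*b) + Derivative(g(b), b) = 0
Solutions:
 g(b) = C1 - 3*b*log(b) - b*acos(2*b) - 3*b*log(3) + 3*b + sqrt(1 - 4*b^2)/2


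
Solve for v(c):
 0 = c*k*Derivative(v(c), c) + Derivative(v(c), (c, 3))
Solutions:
 v(c) = C1 + Integral(C2*airyai(c*(-k)^(1/3)) + C3*airybi(c*(-k)^(1/3)), c)


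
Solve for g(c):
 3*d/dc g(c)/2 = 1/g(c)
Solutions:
 g(c) = -sqrt(C1 + 12*c)/3
 g(c) = sqrt(C1 + 12*c)/3


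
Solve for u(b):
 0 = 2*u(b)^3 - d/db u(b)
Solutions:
 u(b) = -sqrt(2)*sqrt(-1/(C1 + 2*b))/2
 u(b) = sqrt(2)*sqrt(-1/(C1 + 2*b))/2


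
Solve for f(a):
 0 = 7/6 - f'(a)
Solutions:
 f(a) = C1 + 7*a/6


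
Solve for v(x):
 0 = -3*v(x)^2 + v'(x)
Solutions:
 v(x) = -1/(C1 + 3*x)


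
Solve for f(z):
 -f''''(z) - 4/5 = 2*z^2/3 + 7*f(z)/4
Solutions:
 f(z) = -8*z^2/21 + (C1*sin(7^(1/4)*z/2) + C2*cos(7^(1/4)*z/2))*exp(-7^(1/4)*z/2) + (C3*sin(7^(1/4)*z/2) + C4*cos(7^(1/4)*z/2))*exp(7^(1/4)*z/2) - 16/35


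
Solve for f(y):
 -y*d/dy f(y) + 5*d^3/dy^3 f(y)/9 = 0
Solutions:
 f(y) = C1 + Integral(C2*airyai(15^(2/3)*y/5) + C3*airybi(15^(2/3)*y/5), y)


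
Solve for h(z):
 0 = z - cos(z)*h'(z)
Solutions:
 h(z) = C1 + Integral(z/cos(z), z)


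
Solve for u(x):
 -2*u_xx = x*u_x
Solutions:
 u(x) = C1 + C2*erf(x/2)


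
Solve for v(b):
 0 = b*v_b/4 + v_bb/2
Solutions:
 v(b) = C1 + C2*erf(b/2)


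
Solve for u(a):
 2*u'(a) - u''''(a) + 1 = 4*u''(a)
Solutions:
 u(a) = C1 + C2*exp(a*(-3*(1 + sqrt(273)/9)^(1/3) + 4/(1 + sqrt(273)/9)^(1/3))/6)*sin(sqrt(3)*a*(4/(1 + sqrt(273)/9)^(1/3) + 3*(1 + sqrt(273)/9)^(1/3))/6) + C3*exp(a*(-3*(1 + sqrt(273)/9)^(1/3) + 4/(1 + sqrt(273)/9)^(1/3))/6)*cos(sqrt(3)*a*(4/(1 + sqrt(273)/9)^(1/3) + 3*(1 + sqrt(273)/9)^(1/3))/6) + C4*exp(a*(-4/(3*(1 + sqrt(273)/9)^(1/3)) + (1 + sqrt(273)/9)^(1/3))) - a/2


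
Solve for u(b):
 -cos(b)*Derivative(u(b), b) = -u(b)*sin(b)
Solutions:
 u(b) = C1/cos(b)


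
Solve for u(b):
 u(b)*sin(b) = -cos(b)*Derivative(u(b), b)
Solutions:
 u(b) = C1*cos(b)


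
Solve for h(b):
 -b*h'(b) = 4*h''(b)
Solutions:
 h(b) = C1 + C2*erf(sqrt(2)*b/4)


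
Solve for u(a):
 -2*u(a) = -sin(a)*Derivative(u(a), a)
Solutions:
 u(a) = C1*(cos(a) - 1)/(cos(a) + 1)


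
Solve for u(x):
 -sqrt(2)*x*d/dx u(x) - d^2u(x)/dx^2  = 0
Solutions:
 u(x) = C1 + C2*erf(2^(3/4)*x/2)


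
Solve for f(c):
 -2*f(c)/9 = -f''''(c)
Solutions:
 f(c) = C1*exp(-2^(1/4)*sqrt(3)*c/3) + C2*exp(2^(1/4)*sqrt(3)*c/3) + C3*sin(2^(1/4)*sqrt(3)*c/3) + C4*cos(2^(1/4)*sqrt(3)*c/3)


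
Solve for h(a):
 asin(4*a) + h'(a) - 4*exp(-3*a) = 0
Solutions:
 h(a) = C1 - a*asin(4*a) - sqrt(1 - 16*a^2)/4 - 4*exp(-3*a)/3


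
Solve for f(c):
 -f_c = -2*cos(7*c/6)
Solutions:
 f(c) = C1 + 12*sin(7*c/6)/7


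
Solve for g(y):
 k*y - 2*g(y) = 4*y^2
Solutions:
 g(y) = y*(k - 4*y)/2


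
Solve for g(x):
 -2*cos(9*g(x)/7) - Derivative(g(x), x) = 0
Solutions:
 2*x - 7*log(sin(9*g(x)/7) - 1)/18 + 7*log(sin(9*g(x)/7) + 1)/18 = C1


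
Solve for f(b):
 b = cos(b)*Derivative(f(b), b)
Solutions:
 f(b) = C1 + Integral(b/cos(b), b)


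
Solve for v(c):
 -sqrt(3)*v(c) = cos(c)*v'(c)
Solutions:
 v(c) = C1*(sin(c) - 1)^(sqrt(3)/2)/(sin(c) + 1)^(sqrt(3)/2)


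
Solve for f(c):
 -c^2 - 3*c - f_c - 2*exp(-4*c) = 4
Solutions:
 f(c) = C1 - c^3/3 - 3*c^2/2 - 4*c + exp(-4*c)/2


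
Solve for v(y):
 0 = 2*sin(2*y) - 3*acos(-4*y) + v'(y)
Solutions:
 v(y) = C1 + 3*y*acos(-4*y) + 3*sqrt(1 - 16*y^2)/4 + cos(2*y)


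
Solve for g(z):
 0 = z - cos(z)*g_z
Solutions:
 g(z) = C1 + Integral(z/cos(z), z)


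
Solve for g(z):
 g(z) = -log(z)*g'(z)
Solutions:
 g(z) = C1*exp(-li(z))


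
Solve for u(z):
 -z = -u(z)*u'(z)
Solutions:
 u(z) = -sqrt(C1 + z^2)
 u(z) = sqrt(C1 + z^2)


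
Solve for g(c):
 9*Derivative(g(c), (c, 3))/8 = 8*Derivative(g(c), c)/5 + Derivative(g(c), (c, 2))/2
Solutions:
 g(c) = C1 + C2*exp(2*c*(5 - sqrt(745))/45) + C3*exp(2*c*(5 + sqrt(745))/45)


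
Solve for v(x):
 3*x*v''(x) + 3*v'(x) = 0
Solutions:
 v(x) = C1 + C2*log(x)


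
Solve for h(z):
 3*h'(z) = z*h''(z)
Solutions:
 h(z) = C1 + C2*z^4


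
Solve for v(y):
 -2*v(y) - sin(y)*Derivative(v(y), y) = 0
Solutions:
 v(y) = C1*(cos(y) + 1)/(cos(y) - 1)


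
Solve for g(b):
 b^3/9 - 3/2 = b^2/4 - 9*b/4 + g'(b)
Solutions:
 g(b) = C1 + b^4/36 - b^3/12 + 9*b^2/8 - 3*b/2


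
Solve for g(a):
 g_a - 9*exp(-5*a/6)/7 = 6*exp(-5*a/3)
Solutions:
 g(a) = C1 - 18*exp(-5*a/3)/5 - 54*exp(-5*a/6)/35


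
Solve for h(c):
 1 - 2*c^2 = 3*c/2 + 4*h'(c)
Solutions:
 h(c) = C1 - c^3/6 - 3*c^2/16 + c/4


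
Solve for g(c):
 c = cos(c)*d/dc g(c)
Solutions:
 g(c) = C1 + Integral(c/cos(c), c)


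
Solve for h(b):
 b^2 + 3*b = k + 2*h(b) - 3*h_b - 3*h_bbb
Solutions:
 h(b) = C1*exp(3^(1/3)*b*(-(3 + 2*sqrt(3))^(1/3) + 3^(1/3)/(3 + 2*sqrt(3))^(1/3))/6)*sin(3^(1/6)*b*(3/(3 + 2*sqrt(3))^(1/3) + 3^(2/3)*(3 + 2*sqrt(3))^(1/3))/6) + C2*exp(3^(1/3)*b*(-(3 + 2*sqrt(3))^(1/3) + 3^(1/3)/(3 + 2*sqrt(3))^(1/3))/6)*cos(3^(1/6)*b*(3/(3 + 2*sqrt(3))^(1/3) + 3^(2/3)*(3 + 2*sqrt(3))^(1/3))/6) + C3*exp(-3^(1/3)*b*(-(3 + 2*sqrt(3))^(1/3) + 3^(1/3)/(3 + 2*sqrt(3))^(1/3))/3) + b^2/2 + 3*b - k/2 + 9/2


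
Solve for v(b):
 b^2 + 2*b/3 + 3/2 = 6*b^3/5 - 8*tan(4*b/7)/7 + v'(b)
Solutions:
 v(b) = C1 - 3*b^4/10 + b^3/3 + b^2/3 + 3*b/2 - 2*log(cos(4*b/7))


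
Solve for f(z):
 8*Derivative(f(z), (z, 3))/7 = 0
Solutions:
 f(z) = C1 + C2*z + C3*z^2


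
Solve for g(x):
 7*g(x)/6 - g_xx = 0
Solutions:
 g(x) = C1*exp(-sqrt(42)*x/6) + C2*exp(sqrt(42)*x/6)


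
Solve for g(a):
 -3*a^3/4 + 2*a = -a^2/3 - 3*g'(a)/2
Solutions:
 g(a) = C1 + a^4/8 - 2*a^3/27 - 2*a^2/3


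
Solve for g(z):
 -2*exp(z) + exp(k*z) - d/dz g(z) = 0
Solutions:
 g(z) = C1 - 2*exp(z) + exp(k*z)/k


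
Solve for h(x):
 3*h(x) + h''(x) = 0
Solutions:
 h(x) = C1*sin(sqrt(3)*x) + C2*cos(sqrt(3)*x)


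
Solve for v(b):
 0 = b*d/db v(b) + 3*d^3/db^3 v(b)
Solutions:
 v(b) = C1 + Integral(C2*airyai(-3^(2/3)*b/3) + C3*airybi(-3^(2/3)*b/3), b)


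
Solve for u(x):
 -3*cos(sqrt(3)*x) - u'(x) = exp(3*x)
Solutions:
 u(x) = C1 - exp(3*x)/3 - sqrt(3)*sin(sqrt(3)*x)


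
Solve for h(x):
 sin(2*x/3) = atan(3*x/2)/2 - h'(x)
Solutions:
 h(x) = C1 + x*atan(3*x/2)/2 - log(9*x^2 + 4)/6 + 3*cos(2*x/3)/2


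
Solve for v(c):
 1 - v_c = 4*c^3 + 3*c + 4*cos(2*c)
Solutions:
 v(c) = C1 - c^4 - 3*c^2/2 + c - 2*sin(2*c)


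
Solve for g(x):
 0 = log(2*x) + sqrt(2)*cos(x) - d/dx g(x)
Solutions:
 g(x) = C1 + x*log(x) - x + x*log(2) + sqrt(2)*sin(x)


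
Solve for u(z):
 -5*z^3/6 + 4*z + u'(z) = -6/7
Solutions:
 u(z) = C1 + 5*z^4/24 - 2*z^2 - 6*z/7


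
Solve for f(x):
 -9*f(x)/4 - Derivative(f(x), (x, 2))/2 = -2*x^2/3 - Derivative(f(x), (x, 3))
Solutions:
 f(x) = C3*exp(3*x/2) + 8*x^2/27 + (C1*sin(sqrt(5)*x/2) + C2*cos(sqrt(5)*x/2))*exp(-x/2) - 32/243


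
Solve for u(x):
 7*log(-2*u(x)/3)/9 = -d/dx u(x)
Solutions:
 9*Integral(1/(log(-_y) - log(3) + log(2)), (_y, u(x)))/7 = C1 - x


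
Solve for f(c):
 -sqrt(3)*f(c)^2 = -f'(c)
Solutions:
 f(c) = -1/(C1 + sqrt(3)*c)


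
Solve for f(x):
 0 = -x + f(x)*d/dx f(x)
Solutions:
 f(x) = -sqrt(C1 + x^2)
 f(x) = sqrt(C1 + x^2)


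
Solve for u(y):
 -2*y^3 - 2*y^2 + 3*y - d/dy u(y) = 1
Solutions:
 u(y) = C1 - y^4/2 - 2*y^3/3 + 3*y^2/2 - y


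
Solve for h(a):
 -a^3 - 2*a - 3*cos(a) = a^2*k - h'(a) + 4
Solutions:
 h(a) = C1 + a^4/4 + a^3*k/3 + a^2 + 4*a + 3*sin(a)


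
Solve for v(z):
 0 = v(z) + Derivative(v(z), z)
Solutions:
 v(z) = C1*exp(-z)


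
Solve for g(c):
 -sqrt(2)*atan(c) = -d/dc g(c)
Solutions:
 g(c) = C1 + sqrt(2)*(c*atan(c) - log(c^2 + 1)/2)


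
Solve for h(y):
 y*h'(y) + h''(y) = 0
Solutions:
 h(y) = C1 + C2*erf(sqrt(2)*y/2)


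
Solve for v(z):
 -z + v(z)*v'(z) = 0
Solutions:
 v(z) = -sqrt(C1 + z^2)
 v(z) = sqrt(C1 + z^2)


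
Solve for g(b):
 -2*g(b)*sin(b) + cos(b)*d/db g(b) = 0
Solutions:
 g(b) = C1/cos(b)^2


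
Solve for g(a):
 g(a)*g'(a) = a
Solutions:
 g(a) = -sqrt(C1 + a^2)
 g(a) = sqrt(C1 + a^2)


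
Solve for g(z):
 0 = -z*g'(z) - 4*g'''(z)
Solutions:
 g(z) = C1 + Integral(C2*airyai(-2^(1/3)*z/2) + C3*airybi(-2^(1/3)*z/2), z)


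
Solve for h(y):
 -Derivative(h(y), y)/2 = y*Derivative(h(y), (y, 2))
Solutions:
 h(y) = C1 + C2*sqrt(y)


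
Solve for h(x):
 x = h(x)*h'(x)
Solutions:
 h(x) = -sqrt(C1 + x^2)
 h(x) = sqrt(C1 + x^2)


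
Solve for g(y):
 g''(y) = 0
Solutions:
 g(y) = C1 + C2*y


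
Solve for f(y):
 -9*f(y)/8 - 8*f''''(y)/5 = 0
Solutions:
 f(y) = (C1*sin(sqrt(3)*5^(1/4)*y/4) + C2*cos(sqrt(3)*5^(1/4)*y/4))*exp(-sqrt(3)*5^(1/4)*y/4) + (C3*sin(sqrt(3)*5^(1/4)*y/4) + C4*cos(sqrt(3)*5^(1/4)*y/4))*exp(sqrt(3)*5^(1/4)*y/4)


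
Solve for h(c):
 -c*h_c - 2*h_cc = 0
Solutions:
 h(c) = C1 + C2*erf(c/2)


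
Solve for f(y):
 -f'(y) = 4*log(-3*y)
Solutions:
 f(y) = C1 - 4*y*log(-y) + 4*y*(1 - log(3))


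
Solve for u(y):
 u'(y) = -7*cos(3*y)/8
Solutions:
 u(y) = C1 - 7*sin(3*y)/24


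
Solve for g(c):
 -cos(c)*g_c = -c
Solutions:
 g(c) = C1 + Integral(c/cos(c), c)


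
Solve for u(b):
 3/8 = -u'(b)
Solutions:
 u(b) = C1 - 3*b/8


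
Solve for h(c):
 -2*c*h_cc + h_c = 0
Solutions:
 h(c) = C1 + C2*c^(3/2)


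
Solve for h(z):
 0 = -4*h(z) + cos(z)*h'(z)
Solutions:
 h(z) = C1*(sin(z)^2 + 2*sin(z) + 1)/(sin(z)^2 - 2*sin(z) + 1)


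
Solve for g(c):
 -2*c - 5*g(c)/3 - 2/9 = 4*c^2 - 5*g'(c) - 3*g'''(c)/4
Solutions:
 g(c) = C1*exp(10^(1/3)*c*(-(3 + sqrt(89))^(1/3) + 2*10^(1/3)/(3 + sqrt(89))^(1/3))/6)*sin(10^(1/3)*sqrt(3)*c*(2*10^(1/3)/(3 + sqrt(89))^(1/3) + (3 + sqrt(89))^(1/3))/6) + C2*exp(10^(1/3)*c*(-(3 + sqrt(89))^(1/3) + 2*10^(1/3)/(3 + sqrt(89))^(1/3))/6)*cos(10^(1/3)*sqrt(3)*c*(2*10^(1/3)/(3 + sqrt(89))^(1/3) + (3 + sqrt(89))^(1/3))/6) + C3*exp(-10^(1/3)*c*(-(3 + sqrt(89))^(1/3) + 2*10^(1/3)/(3 + sqrt(89))^(1/3))/3) - 12*c^2/5 - 78*c/5 - 704/15


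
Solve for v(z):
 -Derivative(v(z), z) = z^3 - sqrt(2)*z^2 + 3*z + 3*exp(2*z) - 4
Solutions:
 v(z) = C1 - z^4/4 + sqrt(2)*z^3/3 - 3*z^2/2 + 4*z - 3*exp(2*z)/2


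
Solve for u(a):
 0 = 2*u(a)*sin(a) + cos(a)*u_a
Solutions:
 u(a) = C1*cos(a)^2


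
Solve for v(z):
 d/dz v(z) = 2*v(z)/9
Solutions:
 v(z) = C1*exp(2*z/9)


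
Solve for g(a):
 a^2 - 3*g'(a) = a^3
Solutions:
 g(a) = C1 - a^4/12 + a^3/9


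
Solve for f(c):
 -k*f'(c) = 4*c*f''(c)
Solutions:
 f(c) = C1 + c^(1 - re(k)/4)*(C2*sin(log(c)*Abs(im(k))/4) + C3*cos(log(c)*im(k)/4))


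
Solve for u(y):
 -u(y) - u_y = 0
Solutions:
 u(y) = C1*exp(-y)


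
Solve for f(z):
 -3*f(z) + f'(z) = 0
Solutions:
 f(z) = C1*exp(3*z)


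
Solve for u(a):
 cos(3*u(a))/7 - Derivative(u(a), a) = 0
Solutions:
 -a/7 - log(sin(3*u(a)) - 1)/6 + log(sin(3*u(a)) + 1)/6 = C1


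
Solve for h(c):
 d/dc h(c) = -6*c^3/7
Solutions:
 h(c) = C1 - 3*c^4/14


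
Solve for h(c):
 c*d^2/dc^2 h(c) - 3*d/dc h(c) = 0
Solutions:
 h(c) = C1 + C2*c^4


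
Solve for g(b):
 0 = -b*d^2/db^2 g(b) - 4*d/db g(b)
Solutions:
 g(b) = C1 + C2/b^3


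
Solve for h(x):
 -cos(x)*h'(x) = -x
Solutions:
 h(x) = C1 + Integral(x/cos(x), x)


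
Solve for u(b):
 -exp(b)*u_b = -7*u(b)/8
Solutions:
 u(b) = C1*exp(-7*exp(-b)/8)


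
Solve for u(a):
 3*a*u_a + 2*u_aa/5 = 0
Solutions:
 u(a) = C1 + C2*erf(sqrt(15)*a/2)


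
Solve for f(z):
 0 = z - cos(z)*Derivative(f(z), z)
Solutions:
 f(z) = C1 + Integral(z/cos(z), z)


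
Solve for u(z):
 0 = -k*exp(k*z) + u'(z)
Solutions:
 u(z) = C1 + exp(k*z)


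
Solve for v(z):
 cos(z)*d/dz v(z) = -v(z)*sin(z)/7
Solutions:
 v(z) = C1*cos(z)^(1/7)


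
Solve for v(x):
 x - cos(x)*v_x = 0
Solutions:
 v(x) = C1 + Integral(x/cos(x), x)


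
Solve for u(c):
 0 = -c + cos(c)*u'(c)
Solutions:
 u(c) = C1 + Integral(c/cos(c), c)


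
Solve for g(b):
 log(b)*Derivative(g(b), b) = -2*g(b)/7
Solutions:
 g(b) = C1*exp(-2*li(b)/7)


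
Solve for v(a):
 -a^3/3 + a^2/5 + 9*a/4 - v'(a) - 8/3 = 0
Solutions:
 v(a) = C1 - a^4/12 + a^3/15 + 9*a^2/8 - 8*a/3


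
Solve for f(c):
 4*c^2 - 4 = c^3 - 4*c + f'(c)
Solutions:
 f(c) = C1 - c^4/4 + 4*c^3/3 + 2*c^2 - 4*c


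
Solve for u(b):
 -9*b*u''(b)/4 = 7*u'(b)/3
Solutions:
 u(b) = C1 + C2/b^(1/27)


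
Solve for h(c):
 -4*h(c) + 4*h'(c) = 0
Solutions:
 h(c) = C1*exp(c)


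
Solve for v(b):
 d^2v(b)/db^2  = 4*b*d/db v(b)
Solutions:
 v(b) = C1 + C2*erfi(sqrt(2)*b)


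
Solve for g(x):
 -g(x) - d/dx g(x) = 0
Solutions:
 g(x) = C1*exp(-x)


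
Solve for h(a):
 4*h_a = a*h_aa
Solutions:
 h(a) = C1 + C2*a^5


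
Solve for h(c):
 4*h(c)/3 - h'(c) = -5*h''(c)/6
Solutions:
 h(c) = (C1*sin(sqrt(31)*c/5) + C2*cos(sqrt(31)*c/5))*exp(3*c/5)


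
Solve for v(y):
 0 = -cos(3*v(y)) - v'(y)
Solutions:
 v(y) = -asin((C1 + exp(6*y))/(C1 - exp(6*y)))/3 + pi/3
 v(y) = asin((C1 + exp(6*y))/(C1 - exp(6*y)))/3


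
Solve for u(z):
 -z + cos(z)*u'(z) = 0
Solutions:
 u(z) = C1 + Integral(z/cos(z), z)


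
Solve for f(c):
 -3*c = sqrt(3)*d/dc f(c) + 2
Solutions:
 f(c) = C1 - sqrt(3)*c^2/2 - 2*sqrt(3)*c/3


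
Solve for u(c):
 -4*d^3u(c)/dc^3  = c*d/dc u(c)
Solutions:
 u(c) = C1 + Integral(C2*airyai(-2^(1/3)*c/2) + C3*airybi(-2^(1/3)*c/2), c)


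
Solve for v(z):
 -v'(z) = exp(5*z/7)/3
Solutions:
 v(z) = C1 - 7*exp(5*z/7)/15


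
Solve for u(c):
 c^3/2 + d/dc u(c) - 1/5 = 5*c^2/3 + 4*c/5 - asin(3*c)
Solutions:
 u(c) = C1 - c^4/8 + 5*c^3/9 + 2*c^2/5 - c*asin(3*c) + c/5 - sqrt(1 - 9*c^2)/3


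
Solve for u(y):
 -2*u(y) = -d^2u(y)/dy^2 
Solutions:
 u(y) = C1*exp(-sqrt(2)*y) + C2*exp(sqrt(2)*y)


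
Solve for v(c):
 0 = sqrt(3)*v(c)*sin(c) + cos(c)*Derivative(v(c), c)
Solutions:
 v(c) = C1*cos(c)^(sqrt(3))


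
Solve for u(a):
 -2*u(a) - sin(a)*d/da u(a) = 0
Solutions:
 u(a) = C1*(cos(a) + 1)/(cos(a) - 1)


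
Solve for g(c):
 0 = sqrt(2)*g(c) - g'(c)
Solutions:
 g(c) = C1*exp(sqrt(2)*c)


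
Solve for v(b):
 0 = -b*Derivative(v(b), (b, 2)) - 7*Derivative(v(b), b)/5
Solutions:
 v(b) = C1 + C2/b^(2/5)


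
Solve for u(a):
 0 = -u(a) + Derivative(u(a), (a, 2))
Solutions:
 u(a) = C1*exp(-a) + C2*exp(a)


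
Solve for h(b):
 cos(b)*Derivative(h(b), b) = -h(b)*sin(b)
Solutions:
 h(b) = C1*cos(b)


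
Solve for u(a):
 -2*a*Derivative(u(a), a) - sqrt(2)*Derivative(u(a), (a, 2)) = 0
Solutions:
 u(a) = C1 + C2*erf(2^(3/4)*a/2)


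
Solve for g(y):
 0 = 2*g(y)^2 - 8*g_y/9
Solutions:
 g(y) = -4/(C1 + 9*y)


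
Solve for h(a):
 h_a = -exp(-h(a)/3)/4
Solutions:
 h(a) = 3*log(C1 - a/12)


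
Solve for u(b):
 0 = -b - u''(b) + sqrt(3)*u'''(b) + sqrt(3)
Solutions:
 u(b) = C1 + C2*b + C3*exp(sqrt(3)*b/3) - b^3/6


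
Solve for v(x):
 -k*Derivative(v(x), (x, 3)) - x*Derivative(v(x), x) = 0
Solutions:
 v(x) = C1 + Integral(C2*airyai(x*(-1/k)^(1/3)) + C3*airybi(x*(-1/k)^(1/3)), x)


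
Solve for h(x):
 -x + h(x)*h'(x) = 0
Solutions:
 h(x) = -sqrt(C1 + x^2)
 h(x) = sqrt(C1 + x^2)


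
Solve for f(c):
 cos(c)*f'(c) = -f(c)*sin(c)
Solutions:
 f(c) = C1*cos(c)


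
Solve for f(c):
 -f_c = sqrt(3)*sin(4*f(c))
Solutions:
 f(c) = -acos((-C1 - exp(8*sqrt(3)*c))/(C1 - exp(8*sqrt(3)*c)))/4 + pi/2
 f(c) = acos((-C1 - exp(8*sqrt(3)*c))/(C1 - exp(8*sqrt(3)*c)))/4


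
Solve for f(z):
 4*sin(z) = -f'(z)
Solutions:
 f(z) = C1 + 4*cos(z)


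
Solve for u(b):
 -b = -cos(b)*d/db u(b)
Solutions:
 u(b) = C1 + Integral(b/cos(b), b)


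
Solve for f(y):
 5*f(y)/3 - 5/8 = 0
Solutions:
 f(y) = 3/8


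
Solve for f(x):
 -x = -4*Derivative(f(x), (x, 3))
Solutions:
 f(x) = C1 + C2*x + C3*x^2 + x^4/96


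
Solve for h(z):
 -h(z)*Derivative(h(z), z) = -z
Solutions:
 h(z) = -sqrt(C1 + z^2)
 h(z) = sqrt(C1 + z^2)


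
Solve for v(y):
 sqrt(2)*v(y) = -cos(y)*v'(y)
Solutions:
 v(y) = C1*(sin(y) - 1)^(sqrt(2)/2)/(sin(y) + 1)^(sqrt(2)/2)


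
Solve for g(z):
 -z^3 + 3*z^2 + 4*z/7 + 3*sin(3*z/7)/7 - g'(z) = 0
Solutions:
 g(z) = C1 - z^4/4 + z^3 + 2*z^2/7 - cos(3*z/7)


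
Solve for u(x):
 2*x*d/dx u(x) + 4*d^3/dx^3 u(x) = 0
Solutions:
 u(x) = C1 + Integral(C2*airyai(-2^(2/3)*x/2) + C3*airybi(-2^(2/3)*x/2), x)


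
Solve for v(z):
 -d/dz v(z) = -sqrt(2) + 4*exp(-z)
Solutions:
 v(z) = C1 + sqrt(2)*z + 4*exp(-z)


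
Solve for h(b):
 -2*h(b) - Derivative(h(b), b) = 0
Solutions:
 h(b) = C1*exp(-2*b)


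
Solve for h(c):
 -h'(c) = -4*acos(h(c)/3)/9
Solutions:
 Integral(1/acos(_y/3), (_y, h(c))) = C1 + 4*c/9


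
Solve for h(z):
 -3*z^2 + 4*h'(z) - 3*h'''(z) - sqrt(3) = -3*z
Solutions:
 h(z) = C1 + C2*exp(-2*sqrt(3)*z/3) + C3*exp(2*sqrt(3)*z/3) + z^3/4 - 3*z^2/8 + sqrt(3)*z/4 + 9*z/8


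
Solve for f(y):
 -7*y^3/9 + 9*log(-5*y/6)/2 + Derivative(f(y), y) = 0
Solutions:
 f(y) = C1 + 7*y^4/36 - 9*y*log(-y)/2 + 9*y*(-log(5) + 1 + log(6))/2


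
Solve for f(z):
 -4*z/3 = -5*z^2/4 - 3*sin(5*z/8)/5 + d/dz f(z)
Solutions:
 f(z) = C1 + 5*z^3/12 - 2*z^2/3 - 24*cos(5*z/8)/25


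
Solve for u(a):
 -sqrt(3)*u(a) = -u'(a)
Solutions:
 u(a) = C1*exp(sqrt(3)*a)


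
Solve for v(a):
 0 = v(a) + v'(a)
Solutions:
 v(a) = C1*exp(-a)


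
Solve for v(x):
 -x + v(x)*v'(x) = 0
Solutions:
 v(x) = -sqrt(C1 + x^2)
 v(x) = sqrt(C1 + x^2)


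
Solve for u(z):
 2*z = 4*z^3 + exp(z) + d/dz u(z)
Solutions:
 u(z) = C1 - z^4 + z^2 - exp(z)


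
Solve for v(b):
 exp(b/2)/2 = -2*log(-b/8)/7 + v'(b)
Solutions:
 v(b) = C1 + 2*b*log(-b)/7 + 2*b*(-3*log(2) - 1)/7 + exp(b/2)


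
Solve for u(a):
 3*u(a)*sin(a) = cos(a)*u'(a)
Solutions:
 u(a) = C1/cos(a)^3


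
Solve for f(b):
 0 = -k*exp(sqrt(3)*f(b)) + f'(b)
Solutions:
 f(b) = sqrt(3)*(2*log(-1/(C1 + b*k)) - log(3))/6


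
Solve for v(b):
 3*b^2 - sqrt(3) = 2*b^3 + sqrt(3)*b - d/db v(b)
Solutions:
 v(b) = C1 + b^4/2 - b^3 + sqrt(3)*b^2/2 + sqrt(3)*b


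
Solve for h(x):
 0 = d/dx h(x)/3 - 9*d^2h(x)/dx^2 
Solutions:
 h(x) = C1 + C2*exp(x/27)


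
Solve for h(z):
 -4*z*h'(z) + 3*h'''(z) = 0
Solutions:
 h(z) = C1 + Integral(C2*airyai(6^(2/3)*z/3) + C3*airybi(6^(2/3)*z/3), z)


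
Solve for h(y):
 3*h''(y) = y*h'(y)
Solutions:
 h(y) = C1 + C2*erfi(sqrt(6)*y/6)


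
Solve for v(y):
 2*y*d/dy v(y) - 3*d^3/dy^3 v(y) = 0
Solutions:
 v(y) = C1 + Integral(C2*airyai(2^(1/3)*3^(2/3)*y/3) + C3*airybi(2^(1/3)*3^(2/3)*y/3), y)


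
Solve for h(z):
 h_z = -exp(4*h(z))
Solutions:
 h(z) = log(-I*(1/(C1 + 4*z))^(1/4))
 h(z) = log(I*(1/(C1 + 4*z))^(1/4))
 h(z) = log(-(1/(C1 + 4*z))^(1/4))
 h(z) = log(1/(C1 + 4*z))/4


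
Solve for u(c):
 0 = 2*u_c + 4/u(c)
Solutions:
 u(c) = -sqrt(C1 - 4*c)
 u(c) = sqrt(C1 - 4*c)


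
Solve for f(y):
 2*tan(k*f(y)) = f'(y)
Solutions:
 f(y) = Piecewise((-asin(exp(C1*k + 2*k*y))/k + pi/k, Ne(k, 0)), (nan, True))
 f(y) = Piecewise((asin(exp(C1*k + 2*k*y))/k, Ne(k, 0)), (nan, True))


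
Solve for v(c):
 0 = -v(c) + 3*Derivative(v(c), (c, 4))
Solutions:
 v(c) = C1*exp(-3^(3/4)*c/3) + C2*exp(3^(3/4)*c/3) + C3*sin(3^(3/4)*c/3) + C4*cos(3^(3/4)*c/3)


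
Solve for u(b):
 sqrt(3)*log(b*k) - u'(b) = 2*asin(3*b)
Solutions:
 u(b) = C1 + sqrt(3)*b*(log(b*k) - 1) - 2*b*asin(3*b) - 2*sqrt(1 - 9*b^2)/3


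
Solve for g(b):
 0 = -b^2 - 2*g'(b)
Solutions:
 g(b) = C1 - b^3/6


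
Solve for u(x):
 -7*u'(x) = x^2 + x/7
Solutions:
 u(x) = C1 - x^3/21 - x^2/98


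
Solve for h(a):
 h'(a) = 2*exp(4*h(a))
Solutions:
 h(a) = log(-(-1/(C1 + 8*a))^(1/4))
 h(a) = log(-1/(C1 + 8*a))/4
 h(a) = log(-I*(-1/(C1 + 8*a))^(1/4))
 h(a) = log(I*(-1/(C1 + 8*a))^(1/4))


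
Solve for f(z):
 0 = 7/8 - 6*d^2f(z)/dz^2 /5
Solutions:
 f(z) = C1 + C2*z + 35*z^2/96


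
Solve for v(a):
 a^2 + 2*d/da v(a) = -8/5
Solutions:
 v(a) = C1 - a^3/6 - 4*a/5


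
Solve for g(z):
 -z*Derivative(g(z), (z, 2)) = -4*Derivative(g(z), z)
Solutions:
 g(z) = C1 + C2*z^5


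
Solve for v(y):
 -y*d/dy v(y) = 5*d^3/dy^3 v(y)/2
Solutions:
 v(y) = C1 + Integral(C2*airyai(-2^(1/3)*5^(2/3)*y/5) + C3*airybi(-2^(1/3)*5^(2/3)*y/5), y)


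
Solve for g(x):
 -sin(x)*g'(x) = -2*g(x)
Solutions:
 g(x) = C1*(cos(x) - 1)/(cos(x) + 1)


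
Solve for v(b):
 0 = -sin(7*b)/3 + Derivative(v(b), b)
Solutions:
 v(b) = C1 - cos(7*b)/21


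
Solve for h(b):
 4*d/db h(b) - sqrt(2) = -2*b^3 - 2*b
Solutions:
 h(b) = C1 - b^4/8 - b^2/4 + sqrt(2)*b/4


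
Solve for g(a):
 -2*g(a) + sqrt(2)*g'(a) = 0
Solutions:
 g(a) = C1*exp(sqrt(2)*a)


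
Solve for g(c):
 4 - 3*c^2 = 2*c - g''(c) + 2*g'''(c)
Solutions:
 g(c) = C1 + C2*c + C3*exp(c/2) + c^4/4 + 7*c^3/3 + 12*c^2


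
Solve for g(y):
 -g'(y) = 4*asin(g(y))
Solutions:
 Integral(1/asin(_y), (_y, g(y))) = C1 - 4*y


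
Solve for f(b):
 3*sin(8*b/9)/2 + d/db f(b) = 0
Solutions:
 f(b) = C1 + 27*cos(8*b/9)/16


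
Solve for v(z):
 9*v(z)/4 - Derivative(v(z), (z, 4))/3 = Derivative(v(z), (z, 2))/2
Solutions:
 v(z) = C1*exp(-sqrt(3)*z*sqrt(-1 + sqrt(13))/2) + C2*exp(sqrt(3)*z*sqrt(-1 + sqrt(13))/2) + C3*sin(sqrt(3)*z*sqrt(1 + sqrt(13))/2) + C4*cos(sqrt(3)*z*sqrt(1 + sqrt(13))/2)


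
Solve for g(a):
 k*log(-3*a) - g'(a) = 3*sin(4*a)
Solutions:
 g(a) = C1 + a*k*(log(-a) - 1) + a*k*log(3) + 3*cos(4*a)/4


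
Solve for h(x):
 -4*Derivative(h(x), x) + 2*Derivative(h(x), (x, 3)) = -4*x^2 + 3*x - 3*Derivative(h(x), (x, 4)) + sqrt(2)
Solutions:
 h(x) = C1 + C2*exp(-x*(2*2^(2/3)/(9*sqrt(705) + 239)^(1/3) + 4 + 2^(1/3)*(9*sqrt(705) + 239)^(1/3))/18)*sin(2^(1/3)*sqrt(3)*x*(-(9*sqrt(705) + 239)^(1/3) + 2*2^(1/3)/(9*sqrt(705) + 239)^(1/3))/18) + C3*exp(-x*(2*2^(2/3)/(9*sqrt(705) + 239)^(1/3) + 4 + 2^(1/3)*(9*sqrt(705) + 239)^(1/3))/18)*cos(2^(1/3)*sqrt(3)*x*(-(9*sqrt(705) + 239)^(1/3) + 2*2^(1/3)/(9*sqrt(705) + 239)^(1/3))/18) + C4*exp(x*(-2 + 2*2^(2/3)/(9*sqrt(705) + 239)^(1/3) + 2^(1/3)*(9*sqrt(705) + 239)^(1/3))/9) + x^3/3 - 3*x^2/8 - sqrt(2)*x/4 + x


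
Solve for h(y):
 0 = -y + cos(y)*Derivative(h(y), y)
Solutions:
 h(y) = C1 + Integral(y/cos(y), y)


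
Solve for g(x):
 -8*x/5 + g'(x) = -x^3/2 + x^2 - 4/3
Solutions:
 g(x) = C1 - x^4/8 + x^3/3 + 4*x^2/5 - 4*x/3


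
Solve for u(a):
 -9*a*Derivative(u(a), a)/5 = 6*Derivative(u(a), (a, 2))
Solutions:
 u(a) = C1 + C2*erf(sqrt(15)*a/10)


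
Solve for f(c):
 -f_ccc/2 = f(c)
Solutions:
 f(c) = C3*exp(-2^(1/3)*c) + (C1*sin(2^(1/3)*sqrt(3)*c/2) + C2*cos(2^(1/3)*sqrt(3)*c/2))*exp(2^(1/3)*c/2)


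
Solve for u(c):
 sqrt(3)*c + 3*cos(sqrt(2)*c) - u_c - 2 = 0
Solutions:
 u(c) = C1 + sqrt(3)*c^2/2 - 2*c + 3*sqrt(2)*sin(sqrt(2)*c)/2


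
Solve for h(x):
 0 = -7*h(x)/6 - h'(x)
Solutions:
 h(x) = C1*exp(-7*x/6)


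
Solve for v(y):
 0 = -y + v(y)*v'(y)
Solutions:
 v(y) = -sqrt(C1 + y^2)
 v(y) = sqrt(C1 + y^2)


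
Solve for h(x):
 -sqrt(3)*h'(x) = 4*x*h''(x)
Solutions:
 h(x) = C1 + C2*x^(1 - sqrt(3)/4)


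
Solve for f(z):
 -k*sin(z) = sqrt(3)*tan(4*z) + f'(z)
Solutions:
 f(z) = C1 + k*cos(z) + sqrt(3)*log(cos(4*z))/4


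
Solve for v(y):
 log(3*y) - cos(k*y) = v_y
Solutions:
 v(y) = C1 + y*log(y) - y + y*log(3) - Piecewise((sin(k*y)/k, Ne(k, 0)), (y, True))


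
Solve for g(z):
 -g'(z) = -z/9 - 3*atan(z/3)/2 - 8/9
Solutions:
 g(z) = C1 + z^2/18 + 3*z*atan(z/3)/2 + 8*z/9 - 9*log(z^2 + 9)/4


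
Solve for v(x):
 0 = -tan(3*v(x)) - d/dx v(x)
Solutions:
 v(x) = -asin(C1*exp(-3*x))/3 + pi/3
 v(x) = asin(C1*exp(-3*x))/3


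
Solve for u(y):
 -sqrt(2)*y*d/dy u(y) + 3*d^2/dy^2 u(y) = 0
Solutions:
 u(y) = C1 + C2*erfi(2^(3/4)*sqrt(3)*y/6)


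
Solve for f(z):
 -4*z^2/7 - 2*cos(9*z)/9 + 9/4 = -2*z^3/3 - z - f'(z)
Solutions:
 f(z) = C1 - z^4/6 + 4*z^3/21 - z^2/2 - 9*z/4 + 2*sin(9*z)/81


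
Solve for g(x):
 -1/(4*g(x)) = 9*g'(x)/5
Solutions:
 g(x) = -sqrt(C1 - 10*x)/6
 g(x) = sqrt(C1 - 10*x)/6


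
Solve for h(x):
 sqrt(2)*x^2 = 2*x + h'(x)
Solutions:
 h(x) = C1 + sqrt(2)*x^3/3 - x^2


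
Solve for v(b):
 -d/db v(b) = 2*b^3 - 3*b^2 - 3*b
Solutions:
 v(b) = C1 - b^4/2 + b^3 + 3*b^2/2


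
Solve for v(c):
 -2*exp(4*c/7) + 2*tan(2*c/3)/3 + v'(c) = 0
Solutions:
 v(c) = C1 + 7*exp(4*c/7)/2 + log(cos(2*c/3))


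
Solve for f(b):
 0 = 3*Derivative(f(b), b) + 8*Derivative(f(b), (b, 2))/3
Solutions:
 f(b) = C1 + C2*exp(-9*b/8)


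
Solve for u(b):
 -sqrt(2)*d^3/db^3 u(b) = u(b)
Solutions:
 u(b) = C3*exp(-2^(5/6)*b/2) + (C1*sin(2^(5/6)*sqrt(3)*b/4) + C2*cos(2^(5/6)*sqrt(3)*b/4))*exp(2^(5/6)*b/4)


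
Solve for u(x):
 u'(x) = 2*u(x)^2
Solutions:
 u(x) = -1/(C1 + 2*x)


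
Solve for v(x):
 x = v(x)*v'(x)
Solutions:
 v(x) = -sqrt(C1 + x^2)
 v(x) = sqrt(C1 + x^2)


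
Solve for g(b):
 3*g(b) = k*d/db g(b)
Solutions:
 g(b) = C1*exp(3*b/k)


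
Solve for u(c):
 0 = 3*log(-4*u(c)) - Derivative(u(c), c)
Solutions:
 -Integral(1/(log(-_y) + 2*log(2)), (_y, u(c)))/3 = C1 - c


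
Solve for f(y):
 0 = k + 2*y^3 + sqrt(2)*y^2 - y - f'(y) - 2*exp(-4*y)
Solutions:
 f(y) = C1 + k*y + y^4/2 + sqrt(2)*y^3/3 - y^2/2 + exp(-4*y)/2


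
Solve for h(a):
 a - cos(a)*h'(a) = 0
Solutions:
 h(a) = C1 + Integral(a/cos(a), a)
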